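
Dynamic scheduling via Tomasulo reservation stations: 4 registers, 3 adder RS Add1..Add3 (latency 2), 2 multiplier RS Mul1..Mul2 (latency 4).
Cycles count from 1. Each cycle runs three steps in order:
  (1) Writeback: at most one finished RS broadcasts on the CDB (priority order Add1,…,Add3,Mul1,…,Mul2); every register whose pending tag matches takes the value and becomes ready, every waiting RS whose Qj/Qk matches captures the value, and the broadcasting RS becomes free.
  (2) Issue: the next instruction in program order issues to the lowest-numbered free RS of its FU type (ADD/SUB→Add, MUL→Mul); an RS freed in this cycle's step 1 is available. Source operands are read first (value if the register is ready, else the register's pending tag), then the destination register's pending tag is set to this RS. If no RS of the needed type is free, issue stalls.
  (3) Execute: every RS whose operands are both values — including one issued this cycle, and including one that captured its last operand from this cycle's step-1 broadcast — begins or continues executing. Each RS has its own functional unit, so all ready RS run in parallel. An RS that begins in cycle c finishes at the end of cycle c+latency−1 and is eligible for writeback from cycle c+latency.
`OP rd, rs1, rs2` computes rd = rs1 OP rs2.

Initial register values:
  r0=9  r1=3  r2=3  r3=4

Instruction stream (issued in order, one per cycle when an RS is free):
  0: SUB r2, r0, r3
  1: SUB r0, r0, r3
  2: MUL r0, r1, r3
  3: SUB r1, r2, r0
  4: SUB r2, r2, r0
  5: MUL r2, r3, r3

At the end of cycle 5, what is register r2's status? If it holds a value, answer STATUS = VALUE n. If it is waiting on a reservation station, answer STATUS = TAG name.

STATUS = TAG Add2

c1: issue SUB r2<-Add1 | r0:9,r1:3,r2:Add1,r3:4
c2: issue SUB r0<-Add2 | r0:Add2,r1:3,r2:Add1,r3:4
c3: CDB Add1=5; issue MUL r0<-Mul1 | r0:Mul1,r1:3,r2:5,r3:4
c4: CDB Add2=5; issue SUB r1<-Add1 | r0:Mul1,r1:Add1,r2:5,r3:4
c5: issue SUB r2<-Add2 | r0:Mul1,r1:Add1,r2:Add2,r3:4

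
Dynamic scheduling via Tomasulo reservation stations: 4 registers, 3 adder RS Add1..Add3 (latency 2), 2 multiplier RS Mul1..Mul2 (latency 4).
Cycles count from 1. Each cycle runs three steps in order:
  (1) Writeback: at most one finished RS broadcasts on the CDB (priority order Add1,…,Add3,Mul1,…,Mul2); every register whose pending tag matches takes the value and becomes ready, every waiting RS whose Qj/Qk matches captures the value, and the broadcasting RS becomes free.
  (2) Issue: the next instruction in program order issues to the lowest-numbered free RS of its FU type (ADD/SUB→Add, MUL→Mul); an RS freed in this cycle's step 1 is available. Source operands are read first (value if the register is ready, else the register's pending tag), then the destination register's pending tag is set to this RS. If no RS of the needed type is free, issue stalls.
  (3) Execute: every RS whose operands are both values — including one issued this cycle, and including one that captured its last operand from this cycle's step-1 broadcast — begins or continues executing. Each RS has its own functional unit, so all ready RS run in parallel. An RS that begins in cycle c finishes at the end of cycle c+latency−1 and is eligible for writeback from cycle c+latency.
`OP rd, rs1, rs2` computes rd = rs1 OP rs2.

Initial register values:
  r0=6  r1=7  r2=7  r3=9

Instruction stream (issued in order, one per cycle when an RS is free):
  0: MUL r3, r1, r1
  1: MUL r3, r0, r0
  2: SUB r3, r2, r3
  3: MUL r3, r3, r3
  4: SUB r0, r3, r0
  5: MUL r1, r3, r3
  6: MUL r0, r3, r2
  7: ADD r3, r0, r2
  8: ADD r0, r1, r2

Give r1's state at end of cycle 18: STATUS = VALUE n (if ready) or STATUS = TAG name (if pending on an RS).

STATUS = VALUE 707281

  c1: issue MUL r3<-Mul1  regs: r0:6,r1:7,r2:7,r3:Mul1
  c2: issue MUL r3<-Mul2  regs: r0:6,r1:7,r2:7,r3:Mul2
  c3: issue SUB r3<-Add1  regs: r0:6,r1:7,r2:7,r3:Add1
  c4: stall  regs: r0:6,r1:7,r2:7,r3:Add1
  c5: CDB Mul1=49; issue MUL r3<-Mul1  regs: r0:6,r1:7,r2:7,r3:Mul1
  c6: CDB Mul2=36; issue SUB r0<-Add2  regs: r0:Add2,r1:7,r2:7,r3:Mul1
  c7: issue MUL r1<-Mul2  regs: r0:Add2,r1:Mul2,r2:7,r3:Mul1
  c8: CDB Add1=-29; stall  regs: r0:Add2,r1:Mul2,r2:7,r3:Mul1
  c9: stall  regs: r0:Add2,r1:Mul2,r2:7,r3:Mul1
  c10: stall  regs: r0:Add2,r1:Mul2,r2:7,r3:Mul1
  c11: stall  regs: r0:Add2,r1:Mul2,r2:7,r3:Mul1
  c12: CDB Mul1=841; issue MUL r0<-Mul1  regs: r0:Mul1,r1:Mul2,r2:7,r3:841
  c13: issue ADD r3<-Add1  regs: r0:Mul1,r1:Mul2,r2:7,r3:Add1
  c14: CDB Add2=835; issue ADD r0<-Add2  regs: r0:Add2,r1:Mul2,r2:7,r3:Add1
  c15: -  regs: r0:Add2,r1:Mul2,r2:7,r3:Add1
  c16: CDB Mul1=5887  regs: r0:Add2,r1:Mul2,r2:7,r3:Add1
  c17: CDB Mul2=707281  regs: r0:Add2,r1:707281,r2:7,r3:Add1
  c18: CDB Add1=5894  regs: r0:Add2,r1:707281,r2:7,r3:5894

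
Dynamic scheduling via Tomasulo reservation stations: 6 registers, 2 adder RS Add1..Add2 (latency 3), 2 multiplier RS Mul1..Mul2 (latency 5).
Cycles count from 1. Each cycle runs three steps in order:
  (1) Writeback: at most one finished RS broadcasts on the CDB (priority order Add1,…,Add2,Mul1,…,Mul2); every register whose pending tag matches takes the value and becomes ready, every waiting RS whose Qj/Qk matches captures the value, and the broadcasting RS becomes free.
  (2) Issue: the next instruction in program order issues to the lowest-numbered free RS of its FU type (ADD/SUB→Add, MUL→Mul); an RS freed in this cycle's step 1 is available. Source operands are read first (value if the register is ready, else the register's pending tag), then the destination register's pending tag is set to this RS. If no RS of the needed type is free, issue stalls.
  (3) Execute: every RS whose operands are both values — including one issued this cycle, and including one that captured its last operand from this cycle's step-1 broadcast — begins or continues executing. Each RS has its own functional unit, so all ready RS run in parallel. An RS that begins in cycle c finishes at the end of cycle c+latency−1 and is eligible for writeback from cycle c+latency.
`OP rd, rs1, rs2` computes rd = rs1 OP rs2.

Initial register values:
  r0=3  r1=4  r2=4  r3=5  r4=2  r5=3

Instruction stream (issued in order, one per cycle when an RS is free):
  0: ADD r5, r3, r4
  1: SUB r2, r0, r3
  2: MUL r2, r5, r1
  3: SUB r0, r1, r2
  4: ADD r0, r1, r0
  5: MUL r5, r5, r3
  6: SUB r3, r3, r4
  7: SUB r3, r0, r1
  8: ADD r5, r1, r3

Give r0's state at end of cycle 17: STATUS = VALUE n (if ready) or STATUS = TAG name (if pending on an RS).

c1: issue ADD r5<-Add1 | r0:3,r1:4,r2:4,r3:5,r4:2,r5:Add1
c2: issue SUB r2<-Add2 | r0:3,r1:4,r2:Add2,r3:5,r4:2,r5:Add1
c3: issue MUL r2<-Mul1 | r0:3,r1:4,r2:Mul1,r3:5,r4:2,r5:Add1
c4: CDB Add1=7; issue SUB r0<-Add1 | r0:Add1,r1:4,r2:Mul1,r3:5,r4:2,r5:7
c5: CDB Add2=-2; issue ADD r0<-Add2 | r0:Add2,r1:4,r2:Mul1,r3:5,r4:2,r5:7
c6: issue MUL r5<-Mul2 | r0:Add2,r1:4,r2:Mul1,r3:5,r4:2,r5:Mul2
c7: stall | r0:Add2,r1:4,r2:Mul1,r3:5,r4:2,r5:Mul2
c8: stall | r0:Add2,r1:4,r2:Mul1,r3:5,r4:2,r5:Mul2
c9: CDB Mul1=28; stall | r0:Add2,r1:4,r2:28,r3:5,r4:2,r5:Mul2
c10: stall | r0:Add2,r1:4,r2:28,r3:5,r4:2,r5:Mul2
c11: CDB Mul2=35; stall | r0:Add2,r1:4,r2:28,r3:5,r4:2,r5:35
c12: CDB Add1=-24; issue SUB r3<-Add1 | r0:Add2,r1:4,r2:28,r3:Add1,r4:2,r5:35
c13: stall | r0:Add2,r1:4,r2:28,r3:Add1,r4:2,r5:35
c14: stall | r0:Add2,r1:4,r2:28,r3:Add1,r4:2,r5:35
c15: CDB Add1=3; issue SUB r3<-Add1 | r0:Add2,r1:4,r2:28,r3:Add1,r4:2,r5:35
c16: CDB Add2=-20; issue ADD r5<-Add2 | r0:-20,r1:4,r2:28,r3:Add1,r4:2,r5:Add2
c17: - | r0:-20,r1:4,r2:28,r3:Add1,r4:2,r5:Add2

STATUS = VALUE -20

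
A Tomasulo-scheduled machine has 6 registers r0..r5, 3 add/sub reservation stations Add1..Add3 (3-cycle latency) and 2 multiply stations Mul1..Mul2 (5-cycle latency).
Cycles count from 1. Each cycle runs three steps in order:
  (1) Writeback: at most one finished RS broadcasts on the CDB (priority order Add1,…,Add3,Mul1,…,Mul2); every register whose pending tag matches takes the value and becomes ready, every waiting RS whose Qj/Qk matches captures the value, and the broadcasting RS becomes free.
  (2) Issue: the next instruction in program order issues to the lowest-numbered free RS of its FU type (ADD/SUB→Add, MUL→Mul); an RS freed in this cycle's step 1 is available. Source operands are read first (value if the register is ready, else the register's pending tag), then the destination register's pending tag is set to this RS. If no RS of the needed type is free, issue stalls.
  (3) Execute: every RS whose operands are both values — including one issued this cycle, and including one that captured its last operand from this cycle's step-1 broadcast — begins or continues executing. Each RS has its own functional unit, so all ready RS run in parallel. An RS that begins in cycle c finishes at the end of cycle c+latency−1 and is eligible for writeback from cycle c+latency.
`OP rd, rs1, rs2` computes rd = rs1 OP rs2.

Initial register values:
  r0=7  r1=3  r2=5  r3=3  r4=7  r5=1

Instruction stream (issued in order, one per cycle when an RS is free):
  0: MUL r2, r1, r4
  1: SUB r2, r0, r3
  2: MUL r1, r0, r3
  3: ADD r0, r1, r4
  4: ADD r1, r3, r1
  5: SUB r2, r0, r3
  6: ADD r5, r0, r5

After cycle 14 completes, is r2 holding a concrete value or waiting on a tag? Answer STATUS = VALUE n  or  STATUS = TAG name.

STATUS = TAG Add3

c1: issue MUL r2<-Mul1 | r0:7,r1:3,r2:Mul1,r3:3,r4:7,r5:1
c2: issue SUB r2<-Add1 | r0:7,r1:3,r2:Add1,r3:3,r4:7,r5:1
c3: issue MUL r1<-Mul2 | r0:7,r1:Mul2,r2:Add1,r3:3,r4:7,r5:1
c4: issue ADD r0<-Add2 | r0:Add2,r1:Mul2,r2:Add1,r3:3,r4:7,r5:1
c5: CDB Add1=4; issue ADD r1<-Add1 | r0:Add2,r1:Add1,r2:4,r3:3,r4:7,r5:1
c6: CDB Mul1=21; issue SUB r2<-Add3 | r0:Add2,r1:Add1,r2:Add3,r3:3,r4:7,r5:1
c7: stall | r0:Add2,r1:Add1,r2:Add3,r3:3,r4:7,r5:1
c8: CDB Mul2=21; stall | r0:Add2,r1:Add1,r2:Add3,r3:3,r4:7,r5:1
c9: stall | r0:Add2,r1:Add1,r2:Add3,r3:3,r4:7,r5:1
c10: stall | r0:Add2,r1:Add1,r2:Add3,r3:3,r4:7,r5:1
c11: CDB Add1=24; issue ADD r5<-Add1 | r0:Add2,r1:24,r2:Add3,r3:3,r4:7,r5:Add1
c12: CDB Add2=28 | r0:28,r1:24,r2:Add3,r3:3,r4:7,r5:Add1
c13: - | r0:28,r1:24,r2:Add3,r3:3,r4:7,r5:Add1
c14: - | r0:28,r1:24,r2:Add3,r3:3,r4:7,r5:Add1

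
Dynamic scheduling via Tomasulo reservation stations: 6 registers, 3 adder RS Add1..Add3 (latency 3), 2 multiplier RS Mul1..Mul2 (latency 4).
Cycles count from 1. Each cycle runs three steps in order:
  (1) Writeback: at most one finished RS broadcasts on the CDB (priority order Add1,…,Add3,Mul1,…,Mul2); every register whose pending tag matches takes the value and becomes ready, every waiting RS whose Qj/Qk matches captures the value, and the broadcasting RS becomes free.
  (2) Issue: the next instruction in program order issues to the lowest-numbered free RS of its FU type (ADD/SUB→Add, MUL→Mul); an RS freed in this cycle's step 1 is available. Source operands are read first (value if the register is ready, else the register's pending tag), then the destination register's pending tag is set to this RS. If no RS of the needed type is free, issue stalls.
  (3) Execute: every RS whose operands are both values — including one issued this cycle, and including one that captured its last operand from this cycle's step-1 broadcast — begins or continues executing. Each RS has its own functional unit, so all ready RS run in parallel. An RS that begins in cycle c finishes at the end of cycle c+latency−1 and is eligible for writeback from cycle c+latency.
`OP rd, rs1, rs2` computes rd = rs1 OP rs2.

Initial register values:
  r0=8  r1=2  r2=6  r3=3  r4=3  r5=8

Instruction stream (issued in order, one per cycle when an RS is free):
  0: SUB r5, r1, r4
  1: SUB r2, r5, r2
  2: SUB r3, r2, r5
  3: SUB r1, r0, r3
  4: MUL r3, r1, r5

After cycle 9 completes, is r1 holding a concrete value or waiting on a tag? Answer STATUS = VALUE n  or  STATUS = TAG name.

  c1: issue SUB r5<-Add1  regs: r0:8,r1:2,r2:6,r3:3,r4:3,r5:Add1
  c2: issue SUB r2<-Add2  regs: r0:8,r1:2,r2:Add2,r3:3,r4:3,r5:Add1
  c3: issue SUB r3<-Add3  regs: r0:8,r1:2,r2:Add2,r3:Add3,r4:3,r5:Add1
  c4: CDB Add1=-1; issue SUB r1<-Add1  regs: r0:8,r1:Add1,r2:Add2,r3:Add3,r4:3,r5:-1
  c5: issue MUL r3<-Mul1  regs: r0:8,r1:Add1,r2:Add2,r3:Mul1,r4:3,r5:-1
  c6: -  regs: r0:8,r1:Add1,r2:Add2,r3:Mul1,r4:3,r5:-1
  c7: CDB Add2=-7  regs: r0:8,r1:Add1,r2:-7,r3:Mul1,r4:3,r5:-1
  c8: -  regs: r0:8,r1:Add1,r2:-7,r3:Mul1,r4:3,r5:-1
  c9: -  regs: r0:8,r1:Add1,r2:-7,r3:Mul1,r4:3,r5:-1

STATUS = TAG Add1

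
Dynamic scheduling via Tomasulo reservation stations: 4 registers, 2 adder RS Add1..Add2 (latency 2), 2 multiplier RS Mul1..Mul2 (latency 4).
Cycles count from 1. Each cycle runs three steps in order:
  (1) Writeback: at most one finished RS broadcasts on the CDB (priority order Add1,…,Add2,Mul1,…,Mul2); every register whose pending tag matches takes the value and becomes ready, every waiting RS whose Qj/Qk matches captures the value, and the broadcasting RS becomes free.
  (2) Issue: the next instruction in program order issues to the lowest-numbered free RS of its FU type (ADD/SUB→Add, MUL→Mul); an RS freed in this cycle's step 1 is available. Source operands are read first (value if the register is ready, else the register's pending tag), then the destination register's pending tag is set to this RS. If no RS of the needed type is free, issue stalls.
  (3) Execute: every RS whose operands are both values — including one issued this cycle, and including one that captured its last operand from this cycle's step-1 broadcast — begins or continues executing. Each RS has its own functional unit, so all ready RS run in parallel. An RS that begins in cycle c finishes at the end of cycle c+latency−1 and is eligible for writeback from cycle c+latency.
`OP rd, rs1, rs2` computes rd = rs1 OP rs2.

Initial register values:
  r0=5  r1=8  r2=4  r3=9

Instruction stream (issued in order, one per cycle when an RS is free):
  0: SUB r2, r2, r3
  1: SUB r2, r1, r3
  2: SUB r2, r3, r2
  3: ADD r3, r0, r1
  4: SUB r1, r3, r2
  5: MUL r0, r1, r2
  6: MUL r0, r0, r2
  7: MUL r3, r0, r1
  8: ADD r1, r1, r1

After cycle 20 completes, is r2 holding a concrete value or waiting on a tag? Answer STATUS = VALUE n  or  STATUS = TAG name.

cycle 1: issue SUB r2<-Add1 // r0:5,r1:8,r2:Add1,r3:9
cycle 2: issue SUB r2<-Add2 // r0:5,r1:8,r2:Add2,r3:9
cycle 3: CDB Add1=-5; issue SUB r2<-Add1 // r0:5,r1:8,r2:Add1,r3:9
cycle 4: CDB Add2=-1; issue ADD r3<-Add2 // r0:5,r1:8,r2:Add1,r3:Add2
cycle 5: stall // r0:5,r1:8,r2:Add1,r3:Add2
cycle 6: CDB Add1=10; issue SUB r1<-Add1 // r0:5,r1:Add1,r2:10,r3:Add2
cycle 7: CDB Add2=13; issue MUL r0<-Mul1 // r0:Mul1,r1:Add1,r2:10,r3:13
cycle 8: issue MUL r0<-Mul2 // r0:Mul2,r1:Add1,r2:10,r3:13
cycle 9: CDB Add1=3; stall // r0:Mul2,r1:3,r2:10,r3:13
cycle 10: stall // r0:Mul2,r1:3,r2:10,r3:13
cycle 11: stall // r0:Mul2,r1:3,r2:10,r3:13
cycle 12: stall // r0:Mul2,r1:3,r2:10,r3:13
cycle 13: CDB Mul1=30; issue MUL r3<-Mul1 // r0:Mul2,r1:3,r2:10,r3:Mul1
cycle 14: issue ADD r1<-Add1 // r0:Mul2,r1:Add1,r2:10,r3:Mul1
cycle 15: - // r0:Mul2,r1:Add1,r2:10,r3:Mul1
cycle 16: CDB Add1=6 // r0:Mul2,r1:6,r2:10,r3:Mul1
cycle 17: CDB Mul2=300 // r0:300,r1:6,r2:10,r3:Mul1
cycle 18: - // r0:300,r1:6,r2:10,r3:Mul1
cycle 19: - // r0:300,r1:6,r2:10,r3:Mul1
cycle 20: - // r0:300,r1:6,r2:10,r3:Mul1

STATUS = VALUE 10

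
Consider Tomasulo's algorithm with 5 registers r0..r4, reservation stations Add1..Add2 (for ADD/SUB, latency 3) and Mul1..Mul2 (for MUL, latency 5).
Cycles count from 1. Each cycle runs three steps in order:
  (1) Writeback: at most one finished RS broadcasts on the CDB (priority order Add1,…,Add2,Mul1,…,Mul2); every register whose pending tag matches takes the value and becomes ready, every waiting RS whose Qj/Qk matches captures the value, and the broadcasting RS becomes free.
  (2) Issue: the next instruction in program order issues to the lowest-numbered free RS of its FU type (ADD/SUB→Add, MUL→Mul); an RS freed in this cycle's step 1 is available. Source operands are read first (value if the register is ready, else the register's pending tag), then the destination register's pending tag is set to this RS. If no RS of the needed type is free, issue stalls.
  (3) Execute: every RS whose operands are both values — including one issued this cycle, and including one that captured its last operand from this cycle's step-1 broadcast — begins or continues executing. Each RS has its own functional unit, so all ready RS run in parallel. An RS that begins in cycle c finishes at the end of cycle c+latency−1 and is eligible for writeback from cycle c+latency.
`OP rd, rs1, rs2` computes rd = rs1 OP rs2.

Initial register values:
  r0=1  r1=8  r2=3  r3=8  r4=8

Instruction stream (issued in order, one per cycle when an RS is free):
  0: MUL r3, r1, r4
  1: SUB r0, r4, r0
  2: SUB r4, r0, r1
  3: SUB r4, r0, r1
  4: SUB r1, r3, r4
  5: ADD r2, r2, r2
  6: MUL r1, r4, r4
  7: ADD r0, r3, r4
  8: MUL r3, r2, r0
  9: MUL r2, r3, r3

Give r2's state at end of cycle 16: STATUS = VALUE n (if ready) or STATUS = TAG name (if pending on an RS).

cycle 1: issue MUL r3<-Mul1 // r0:1,r1:8,r2:3,r3:Mul1,r4:8
cycle 2: issue SUB r0<-Add1 // r0:Add1,r1:8,r2:3,r3:Mul1,r4:8
cycle 3: issue SUB r4<-Add2 // r0:Add1,r1:8,r2:3,r3:Mul1,r4:Add2
cycle 4: stall // r0:Add1,r1:8,r2:3,r3:Mul1,r4:Add2
cycle 5: CDB Add1=7; issue SUB r4<-Add1 // r0:7,r1:8,r2:3,r3:Mul1,r4:Add1
cycle 6: CDB Mul1=64; stall // r0:7,r1:8,r2:3,r3:64,r4:Add1
cycle 7: stall // r0:7,r1:8,r2:3,r3:64,r4:Add1
cycle 8: CDB Add1=-1; issue SUB r1<-Add1 // r0:7,r1:Add1,r2:3,r3:64,r4:-1
cycle 9: CDB Add2=-1; issue ADD r2<-Add2 // r0:7,r1:Add1,r2:Add2,r3:64,r4:-1
cycle 10: issue MUL r1<-Mul1 // r0:7,r1:Mul1,r2:Add2,r3:64,r4:-1
cycle 11: CDB Add1=65; issue ADD r0<-Add1 // r0:Add1,r1:Mul1,r2:Add2,r3:64,r4:-1
cycle 12: CDB Add2=6; issue MUL r3<-Mul2 // r0:Add1,r1:Mul1,r2:6,r3:Mul2,r4:-1
cycle 13: stall // r0:Add1,r1:Mul1,r2:6,r3:Mul2,r4:-1
cycle 14: CDB Add1=63; stall // r0:63,r1:Mul1,r2:6,r3:Mul2,r4:-1
cycle 15: CDB Mul1=1; issue MUL r2<-Mul1 // r0:63,r1:1,r2:Mul1,r3:Mul2,r4:-1
cycle 16: - // r0:63,r1:1,r2:Mul1,r3:Mul2,r4:-1

STATUS = TAG Mul1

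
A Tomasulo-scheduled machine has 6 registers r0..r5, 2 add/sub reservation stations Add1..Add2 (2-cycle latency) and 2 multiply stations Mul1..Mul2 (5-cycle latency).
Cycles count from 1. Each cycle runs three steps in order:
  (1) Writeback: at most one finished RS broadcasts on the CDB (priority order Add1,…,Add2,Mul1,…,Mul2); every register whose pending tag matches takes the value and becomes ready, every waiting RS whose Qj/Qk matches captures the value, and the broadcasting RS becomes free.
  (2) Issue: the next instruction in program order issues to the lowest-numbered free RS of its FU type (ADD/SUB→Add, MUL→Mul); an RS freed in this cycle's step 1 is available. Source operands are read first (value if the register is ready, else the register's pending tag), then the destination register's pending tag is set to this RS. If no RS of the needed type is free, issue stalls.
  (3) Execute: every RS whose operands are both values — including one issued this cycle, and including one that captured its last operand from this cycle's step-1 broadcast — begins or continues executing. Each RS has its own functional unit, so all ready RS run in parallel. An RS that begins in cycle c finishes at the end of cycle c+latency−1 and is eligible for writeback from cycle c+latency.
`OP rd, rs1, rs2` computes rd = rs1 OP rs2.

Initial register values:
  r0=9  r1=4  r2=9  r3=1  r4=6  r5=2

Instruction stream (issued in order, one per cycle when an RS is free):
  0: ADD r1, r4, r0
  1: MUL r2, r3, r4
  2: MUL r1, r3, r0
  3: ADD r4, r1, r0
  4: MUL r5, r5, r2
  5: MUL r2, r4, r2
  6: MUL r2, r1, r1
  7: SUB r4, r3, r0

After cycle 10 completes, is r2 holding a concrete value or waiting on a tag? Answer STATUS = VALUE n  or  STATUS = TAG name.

STATUS = TAG Mul2

  c1: issue ADD r1<-Add1  regs: r0:9,r1:Add1,r2:9,r3:1,r4:6,r5:2
  c2: issue MUL r2<-Mul1  regs: r0:9,r1:Add1,r2:Mul1,r3:1,r4:6,r5:2
  c3: CDB Add1=15; issue MUL r1<-Mul2  regs: r0:9,r1:Mul2,r2:Mul1,r3:1,r4:6,r5:2
  c4: issue ADD r4<-Add1  regs: r0:9,r1:Mul2,r2:Mul1,r3:1,r4:Add1,r5:2
  c5: stall  regs: r0:9,r1:Mul2,r2:Mul1,r3:1,r4:Add1,r5:2
  c6: stall  regs: r0:9,r1:Mul2,r2:Mul1,r3:1,r4:Add1,r5:2
  c7: CDB Mul1=6; issue MUL r5<-Mul1  regs: r0:9,r1:Mul2,r2:6,r3:1,r4:Add1,r5:Mul1
  c8: CDB Mul2=9; issue MUL r2<-Mul2  regs: r0:9,r1:9,r2:Mul2,r3:1,r4:Add1,r5:Mul1
  c9: stall  regs: r0:9,r1:9,r2:Mul2,r3:1,r4:Add1,r5:Mul1
  c10: CDB Add1=18; stall  regs: r0:9,r1:9,r2:Mul2,r3:1,r4:18,r5:Mul1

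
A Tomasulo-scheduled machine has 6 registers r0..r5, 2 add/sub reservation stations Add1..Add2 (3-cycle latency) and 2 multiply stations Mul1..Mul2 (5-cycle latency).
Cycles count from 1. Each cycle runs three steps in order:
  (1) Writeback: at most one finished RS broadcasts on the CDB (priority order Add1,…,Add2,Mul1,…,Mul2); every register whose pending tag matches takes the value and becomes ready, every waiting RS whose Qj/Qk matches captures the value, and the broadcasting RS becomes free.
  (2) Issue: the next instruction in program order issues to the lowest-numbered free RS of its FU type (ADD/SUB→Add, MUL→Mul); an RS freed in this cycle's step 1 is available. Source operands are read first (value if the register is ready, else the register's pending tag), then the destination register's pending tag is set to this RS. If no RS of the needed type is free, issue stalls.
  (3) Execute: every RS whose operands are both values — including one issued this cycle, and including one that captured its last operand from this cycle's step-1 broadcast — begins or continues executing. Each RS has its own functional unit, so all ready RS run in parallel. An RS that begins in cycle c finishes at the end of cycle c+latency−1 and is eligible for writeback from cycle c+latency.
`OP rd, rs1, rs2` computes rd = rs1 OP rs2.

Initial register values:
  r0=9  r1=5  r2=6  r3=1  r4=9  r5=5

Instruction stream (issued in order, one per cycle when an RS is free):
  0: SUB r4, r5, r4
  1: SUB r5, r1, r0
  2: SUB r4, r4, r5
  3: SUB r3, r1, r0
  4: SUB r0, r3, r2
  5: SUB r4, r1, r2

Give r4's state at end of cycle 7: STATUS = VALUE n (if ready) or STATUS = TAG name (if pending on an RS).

cycle 1: issue SUB r4<-Add1 // r0:9,r1:5,r2:6,r3:1,r4:Add1,r5:5
cycle 2: issue SUB r5<-Add2 // r0:9,r1:5,r2:6,r3:1,r4:Add1,r5:Add2
cycle 3: stall // r0:9,r1:5,r2:6,r3:1,r4:Add1,r5:Add2
cycle 4: CDB Add1=-4; issue SUB r4<-Add1 // r0:9,r1:5,r2:6,r3:1,r4:Add1,r5:Add2
cycle 5: CDB Add2=-4; issue SUB r3<-Add2 // r0:9,r1:5,r2:6,r3:Add2,r4:Add1,r5:-4
cycle 6: stall // r0:9,r1:5,r2:6,r3:Add2,r4:Add1,r5:-4
cycle 7: stall // r0:9,r1:5,r2:6,r3:Add2,r4:Add1,r5:-4

STATUS = TAG Add1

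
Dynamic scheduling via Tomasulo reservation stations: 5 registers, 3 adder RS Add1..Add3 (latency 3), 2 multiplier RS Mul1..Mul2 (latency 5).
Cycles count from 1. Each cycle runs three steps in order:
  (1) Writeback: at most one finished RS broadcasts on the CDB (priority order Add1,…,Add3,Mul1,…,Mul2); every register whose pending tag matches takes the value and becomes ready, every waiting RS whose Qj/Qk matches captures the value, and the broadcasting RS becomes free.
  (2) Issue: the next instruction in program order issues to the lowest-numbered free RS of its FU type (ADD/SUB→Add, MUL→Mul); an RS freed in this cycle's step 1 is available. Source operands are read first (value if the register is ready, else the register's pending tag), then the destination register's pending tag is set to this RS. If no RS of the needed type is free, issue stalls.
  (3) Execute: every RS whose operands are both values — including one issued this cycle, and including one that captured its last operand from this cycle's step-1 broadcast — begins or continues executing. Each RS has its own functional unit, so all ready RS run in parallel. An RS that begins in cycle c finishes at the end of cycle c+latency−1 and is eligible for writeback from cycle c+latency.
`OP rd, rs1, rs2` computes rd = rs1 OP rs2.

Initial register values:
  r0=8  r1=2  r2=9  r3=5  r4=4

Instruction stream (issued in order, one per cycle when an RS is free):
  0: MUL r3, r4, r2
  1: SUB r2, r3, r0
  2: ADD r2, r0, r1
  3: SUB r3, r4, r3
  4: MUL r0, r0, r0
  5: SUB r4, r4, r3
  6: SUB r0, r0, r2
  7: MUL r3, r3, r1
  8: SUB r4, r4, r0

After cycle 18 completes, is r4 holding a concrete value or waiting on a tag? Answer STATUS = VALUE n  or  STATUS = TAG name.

STATUS = VALUE -18

cycle 1: issue MUL r3<-Mul1 // r0:8,r1:2,r2:9,r3:Mul1,r4:4
cycle 2: issue SUB r2<-Add1 // r0:8,r1:2,r2:Add1,r3:Mul1,r4:4
cycle 3: issue ADD r2<-Add2 // r0:8,r1:2,r2:Add2,r3:Mul1,r4:4
cycle 4: issue SUB r3<-Add3 // r0:8,r1:2,r2:Add2,r3:Add3,r4:4
cycle 5: issue MUL r0<-Mul2 // r0:Mul2,r1:2,r2:Add2,r3:Add3,r4:4
cycle 6: CDB Add2=10; issue SUB r4<-Add2 // r0:Mul2,r1:2,r2:10,r3:Add3,r4:Add2
cycle 7: CDB Mul1=36; stall // r0:Mul2,r1:2,r2:10,r3:Add3,r4:Add2
cycle 8: stall // r0:Mul2,r1:2,r2:10,r3:Add3,r4:Add2
cycle 9: stall // r0:Mul2,r1:2,r2:10,r3:Add3,r4:Add2
cycle 10: CDB Add1=28; issue SUB r0<-Add1 // r0:Add1,r1:2,r2:10,r3:Add3,r4:Add2
cycle 11: CDB Add3=-32; issue MUL r3<-Mul1 // r0:Add1,r1:2,r2:10,r3:Mul1,r4:Add2
cycle 12: CDB Mul2=64; issue SUB r4<-Add3 // r0:Add1,r1:2,r2:10,r3:Mul1,r4:Add3
cycle 13: - // r0:Add1,r1:2,r2:10,r3:Mul1,r4:Add3
cycle 14: CDB Add2=36 // r0:Add1,r1:2,r2:10,r3:Mul1,r4:Add3
cycle 15: CDB Add1=54 // r0:54,r1:2,r2:10,r3:Mul1,r4:Add3
cycle 16: CDB Mul1=-64 // r0:54,r1:2,r2:10,r3:-64,r4:Add3
cycle 17: - // r0:54,r1:2,r2:10,r3:-64,r4:Add3
cycle 18: CDB Add3=-18 // r0:54,r1:2,r2:10,r3:-64,r4:-18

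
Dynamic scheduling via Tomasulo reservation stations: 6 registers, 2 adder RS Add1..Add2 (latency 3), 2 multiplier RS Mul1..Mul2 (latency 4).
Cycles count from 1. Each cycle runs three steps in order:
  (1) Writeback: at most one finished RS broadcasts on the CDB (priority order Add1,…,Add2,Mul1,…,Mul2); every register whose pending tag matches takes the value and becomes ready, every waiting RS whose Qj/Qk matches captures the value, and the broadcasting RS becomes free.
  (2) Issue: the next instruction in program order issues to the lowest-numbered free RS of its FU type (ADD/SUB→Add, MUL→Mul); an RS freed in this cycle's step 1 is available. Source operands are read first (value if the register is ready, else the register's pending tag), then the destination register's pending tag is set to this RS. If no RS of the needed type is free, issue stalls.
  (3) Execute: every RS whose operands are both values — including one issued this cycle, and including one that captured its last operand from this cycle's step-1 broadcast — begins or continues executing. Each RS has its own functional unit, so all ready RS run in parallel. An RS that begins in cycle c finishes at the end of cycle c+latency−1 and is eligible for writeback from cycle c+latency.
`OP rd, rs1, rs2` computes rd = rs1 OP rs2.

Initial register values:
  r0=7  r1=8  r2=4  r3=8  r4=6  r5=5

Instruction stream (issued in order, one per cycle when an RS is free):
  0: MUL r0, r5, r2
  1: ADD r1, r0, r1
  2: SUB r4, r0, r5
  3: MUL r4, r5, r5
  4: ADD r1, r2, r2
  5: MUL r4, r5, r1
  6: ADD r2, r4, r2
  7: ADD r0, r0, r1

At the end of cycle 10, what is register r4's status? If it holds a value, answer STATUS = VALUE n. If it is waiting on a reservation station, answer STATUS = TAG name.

STATUS = TAG Mul1

cycle 1: issue MUL r0<-Mul1 // r0:Mul1,r1:8,r2:4,r3:8,r4:6,r5:5
cycle 2: issue ADD r1<-Add1 // r0:Mul1,r1:Add1,r2:4,r3:8,r4:6,r5:5
cycle 3: issue SUB r4<-Add2 // r0:Mul1,r1:Add1,r2:4,r3:8,r4:Add2,r5:5
cycle 4: issue MUL r4<-Mul2 // r0:Mul1,r1:Add1,r2:4,r3:8,r4:Mul2,r5:5
cycle 5: CDB Mul1=20; stall // r0:20,r1:Add1,r2:4,r3:8,r4:Mul2,r5:5
cycle 6: stall // r0:20,r1:Add1,r2:4,r3:8,r4:Mul2,r5:5
cycle 7: stall // r0:20,r1:Add1,r2:4,r3:8,r4:Mul2,r5:5
cycle 8: CDB Add1=28; issue ADD r1<-Add1 // r0:20,r1:Add1,r2:4,r3:8,r4:Mul2,r5:5
cycle 9: CDB Add2=15; issue MUL r4<-Mul1 // r0:20,r1:Add1,r2:4,r3:8,r4:Mul1,r5:5
cycle 10: CDB Mul2=25; issue ADD r2<-Add2 // r0:20,r1:Add1,r2:Add2,r3:8,r4:Mul1,r5:5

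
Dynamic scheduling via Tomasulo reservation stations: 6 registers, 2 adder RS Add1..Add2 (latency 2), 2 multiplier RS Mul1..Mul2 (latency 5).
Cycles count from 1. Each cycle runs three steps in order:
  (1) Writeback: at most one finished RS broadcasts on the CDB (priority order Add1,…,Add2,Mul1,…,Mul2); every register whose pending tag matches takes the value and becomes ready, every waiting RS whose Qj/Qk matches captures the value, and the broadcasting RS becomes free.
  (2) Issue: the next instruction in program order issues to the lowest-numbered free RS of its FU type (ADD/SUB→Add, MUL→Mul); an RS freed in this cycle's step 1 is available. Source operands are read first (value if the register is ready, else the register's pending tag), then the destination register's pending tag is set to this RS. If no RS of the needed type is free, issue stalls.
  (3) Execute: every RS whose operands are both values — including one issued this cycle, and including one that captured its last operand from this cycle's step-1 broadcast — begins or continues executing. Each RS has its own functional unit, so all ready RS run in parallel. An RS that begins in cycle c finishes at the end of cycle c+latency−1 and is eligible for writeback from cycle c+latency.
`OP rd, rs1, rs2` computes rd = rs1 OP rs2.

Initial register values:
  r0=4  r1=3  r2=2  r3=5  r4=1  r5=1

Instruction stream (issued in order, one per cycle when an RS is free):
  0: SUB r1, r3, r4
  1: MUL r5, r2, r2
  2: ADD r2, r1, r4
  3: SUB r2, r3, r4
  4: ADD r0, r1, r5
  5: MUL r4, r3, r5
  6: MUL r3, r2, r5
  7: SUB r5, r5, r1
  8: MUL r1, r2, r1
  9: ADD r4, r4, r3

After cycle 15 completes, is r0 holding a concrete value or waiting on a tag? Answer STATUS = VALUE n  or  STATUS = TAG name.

STATUS = VALUE 8

cycle 1: issue SUB r1<-Add1 // r0:4,r1:Add1,r2:2,r3:5,r4:1,r5:1
cycle 2: issue MUL r5<-Mul1 // r0:4,r1:Add1,r2:2,r3:5,r4:1,r5:Mul1
cycle 3: CDB Add1=4; issue ADD r2<-Add1 // r0:4,r1:4,r2:Add1,r3:5,r4:1,r5:Mul1
cycle 4: issue SUB r2<-Add2 // r0:4,r1:4,r2:Add2,r3:5,r4:1,r5:Mul1
cycle 5: CDB Add1=5; issue ADD r0<-Add1 // r0:Add1,r1:4,r2:Add2,r3:5,r4:1,r5:Mul1
cycle 6: CDB Add2=4; issue MUL r4<-Mul2 // r0:Add1,r1:4,r2:4,r3:5,r4:Mul2,r5:Mul1
cycle 7: CDB Mul1=4; issue MUL r3<-Mul1 // r0:Add1,r1:4,r2:4,r3:Mul1,r4:Mul2,r5:4
cycle 8: issue SUB r5<-Add2 // r0:Add1,r1:4,r2:4,r3:Mul1,r4:Mul2,r5:Add2
cycle 9: CDB Add1=8; stall // r0:8,r1:4,r2:4,r3:Mul1,r4:Mul2,r5:Add2
cycle 10: CDB Add2=0; stall // r0:8,r1:4,r2:4,r3:Mul1,r4:Mul2,r5:0
cycle 11: stall // r0:8,r1:4,r2:4,r3:Mul1,r4:Mul2,r5:0
cycle 12: CDB Mul1=16; issue MUL r1<-Mul1 // r0:8,r1:Mul1,r2:4,r3:16,r4:Mul2,r5:0
cycle 13: CDB Mul2=20; issue ADD r4<-Add1 // r0:8,r1:Mul1,r2:4,r3:16,r4:Add1,r5:0
cycle 14: - // r0:8,r1:Mul1,r2:4,r3:16,r4:Add1,r5:0
cycle 15: CDB Add1=36 // r0:8,r1:Mul1,r2:4,r3:16,r4:36,r5:0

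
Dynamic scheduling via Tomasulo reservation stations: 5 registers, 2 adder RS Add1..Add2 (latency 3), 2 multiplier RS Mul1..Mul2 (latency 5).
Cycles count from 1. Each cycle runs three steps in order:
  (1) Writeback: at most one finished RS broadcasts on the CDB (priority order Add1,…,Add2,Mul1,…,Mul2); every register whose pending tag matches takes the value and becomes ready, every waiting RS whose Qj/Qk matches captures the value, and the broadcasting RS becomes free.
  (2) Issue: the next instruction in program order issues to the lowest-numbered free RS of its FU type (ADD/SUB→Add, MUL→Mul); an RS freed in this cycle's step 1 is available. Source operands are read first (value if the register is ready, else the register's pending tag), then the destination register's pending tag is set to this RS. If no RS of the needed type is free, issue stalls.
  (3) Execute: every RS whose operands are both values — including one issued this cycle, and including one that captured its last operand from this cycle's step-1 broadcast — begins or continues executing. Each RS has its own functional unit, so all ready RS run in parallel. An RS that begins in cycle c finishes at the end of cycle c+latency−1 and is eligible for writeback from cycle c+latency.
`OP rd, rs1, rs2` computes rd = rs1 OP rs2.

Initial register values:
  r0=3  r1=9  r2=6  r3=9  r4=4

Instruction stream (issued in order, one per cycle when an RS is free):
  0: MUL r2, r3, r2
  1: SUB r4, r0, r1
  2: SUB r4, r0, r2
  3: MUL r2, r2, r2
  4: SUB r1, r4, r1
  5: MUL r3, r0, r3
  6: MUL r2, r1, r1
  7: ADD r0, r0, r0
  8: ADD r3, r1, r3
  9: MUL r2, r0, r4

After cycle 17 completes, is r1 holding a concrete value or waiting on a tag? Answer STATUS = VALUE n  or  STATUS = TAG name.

cycle 1: issue MUL r2<-Mul1 // r0:3,r1:9,r2:Mul1,r3:9,r4:4
cycle 2: issue SUB r4<-Add1 // r0:3,r1:9,r2:Mul1,r3:9,r4:Add1
cycle 3: issue SUB r4<-Add2 // r0:3,r1:9,r2:Mul1,r3:9,r4:Add2
cycle 4: issue MUL r2<-Mul2 // r0:3,r1:9,r2:Mul2,r3:9,r4:Add2
cycle 5: CDB Add1=-6; issue SUB r1<-Add1 // r0:3,r1:Add1,r2:Mul2,r3:9,r4:Add2
cycle 6: CDB Mul1=54; issue MUL r3<-Mul1 // r0:3,r1:Add1,r2:Mul2,r3:Mul1,r4:Add2
cycle 7: stall // r0:3,r1:Add1,r2:Mul2,r3:Mul1,r4:Add2
cycle 8: stall // r0:3,r1:Add1,r2:Mul2,r3:Mul1,r4:Add2
cycle 9: CDB Add2=-51; stall // r0:3,r1:Add1,r2:Mul2,r3:Mul1,r4:-51
cycle 10: stall // r0:3,r1:Add1,r2:Mul2,r3:Mul1,r4:-51
cycle 11: CDB Mul1=27; issue MUL r2<-Mul1 // r0:3,r1:Add1,r2:Mul1,r3:27,r4:-51
cycle 12: CDB Add1=-60; issue ADD r0<-Add1 // r0:Add1,r1:-60,r2:Mul1,r3:27,r4:-51
cycle 13: CDB Mul2=2916; issue ADD r3<-Add2 // r0:Add1,r1:-60,r2:Mul1,r3:Add2,r4:-51
cycle 14: issue MUL r2<-Mul2 // r0:Add1,r1:-60,r2:Mul2,r3:Add2,r4:-51
cycle 15: CDB Add1=6 // r0:6,r1:-60,r2:Mul2,r3:Add2,r4:-51
cycle 16: CDB Add2=-33 // r0:6,r1:-60,r2:Mul2,r3:-33,r4:-51
cycle 17: CDB Mul1=3600 // r0:6,r1:-60,r2:Mul2,r3:-33,r4:-51

STATUS = VALUE -60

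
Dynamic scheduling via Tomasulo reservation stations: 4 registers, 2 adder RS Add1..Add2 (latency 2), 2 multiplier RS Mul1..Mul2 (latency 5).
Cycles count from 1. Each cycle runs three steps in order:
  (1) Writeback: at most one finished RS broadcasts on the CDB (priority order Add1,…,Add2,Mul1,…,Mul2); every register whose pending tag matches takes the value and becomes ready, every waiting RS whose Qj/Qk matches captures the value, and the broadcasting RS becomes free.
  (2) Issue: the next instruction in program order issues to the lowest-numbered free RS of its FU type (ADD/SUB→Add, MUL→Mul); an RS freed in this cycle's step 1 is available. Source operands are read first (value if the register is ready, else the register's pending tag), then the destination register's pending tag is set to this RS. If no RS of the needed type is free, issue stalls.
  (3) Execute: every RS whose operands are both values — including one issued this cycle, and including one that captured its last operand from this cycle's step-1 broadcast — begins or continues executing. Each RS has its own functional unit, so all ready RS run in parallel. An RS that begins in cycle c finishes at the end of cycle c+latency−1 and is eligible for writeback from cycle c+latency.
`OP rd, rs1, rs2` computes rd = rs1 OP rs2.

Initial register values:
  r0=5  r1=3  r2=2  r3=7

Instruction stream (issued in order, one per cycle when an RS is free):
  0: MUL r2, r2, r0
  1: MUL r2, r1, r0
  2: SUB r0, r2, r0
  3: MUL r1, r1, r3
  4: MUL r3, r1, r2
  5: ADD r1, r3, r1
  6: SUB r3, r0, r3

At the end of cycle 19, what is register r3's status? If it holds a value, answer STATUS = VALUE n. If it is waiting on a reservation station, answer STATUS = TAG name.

cycle 1: issue MUL r2<-Mul1 // r0:5,r1:3,r2:Mul1,r3:7
cycle 2: issue MUL r2<-Mul2 // r0:5,r1:3,r2:Mul2,r3:7
cycle 3: issue SUB r0<-Add1 // r0:Add1,r1:3,r2:Mul2,r3:7
cycle 4: stall // r0:Add1,r1:3,r2:Mul2,r3:7
cycle 5: stall // r0:Add1,r1:3,r2:Mul2,r3:7
cycle 6: CDB Mul1=10; issue MUL r1<-Mul1 // r0:Add1,r1:Mul1,r2:Mul2,r3:7
cycle 7: CDB Mul2=15; issue MUL r3<-Mul2 // r0:Add1,r1:Mul1,r2:15,r3:Mul2
cycle 8: issue ADD r1<-Add2 // r0:Add1,r1:Add2,r2:15,r3:Mul2
cycle 9: CDB Add1=10; issue SUB r3<-Add1 // r0:10,r1:Add2,r2:15,r3:Add1
cycle 10: - // r0:10,r1:Add2,r2:15,r3:Add1
cycle 11: CDB Mul1=21 // r0:10,r1:Add2,r2:15,r3:Add1
cycle 12: - // r0:10,r1:Add2,r2:15,r3:Add1
cycle 13: - // r0:10,r1:Add2,r2:15,r3:Add1
cycle 14: - // r0:10,r1:Add2,r2:15,r3:Add1
cycle 15: - // r0:10,r1:Add2,r2:15,r3:Add1
cycle 16: CDB Mul2=315 // r0:10,r1:Add2,r2:15,r3:Add1
cycle 17: - // r0:10,r1:Add2,r2:15,r3:Add1
cycle 18: CDB Add1=-305 // r0:10,r1:Add2,r2:15,r3:-305
cycle 19: CDB Add2=336 // r0:10,r1:336,r2:15,r3:-305

STATUS = VALUE -305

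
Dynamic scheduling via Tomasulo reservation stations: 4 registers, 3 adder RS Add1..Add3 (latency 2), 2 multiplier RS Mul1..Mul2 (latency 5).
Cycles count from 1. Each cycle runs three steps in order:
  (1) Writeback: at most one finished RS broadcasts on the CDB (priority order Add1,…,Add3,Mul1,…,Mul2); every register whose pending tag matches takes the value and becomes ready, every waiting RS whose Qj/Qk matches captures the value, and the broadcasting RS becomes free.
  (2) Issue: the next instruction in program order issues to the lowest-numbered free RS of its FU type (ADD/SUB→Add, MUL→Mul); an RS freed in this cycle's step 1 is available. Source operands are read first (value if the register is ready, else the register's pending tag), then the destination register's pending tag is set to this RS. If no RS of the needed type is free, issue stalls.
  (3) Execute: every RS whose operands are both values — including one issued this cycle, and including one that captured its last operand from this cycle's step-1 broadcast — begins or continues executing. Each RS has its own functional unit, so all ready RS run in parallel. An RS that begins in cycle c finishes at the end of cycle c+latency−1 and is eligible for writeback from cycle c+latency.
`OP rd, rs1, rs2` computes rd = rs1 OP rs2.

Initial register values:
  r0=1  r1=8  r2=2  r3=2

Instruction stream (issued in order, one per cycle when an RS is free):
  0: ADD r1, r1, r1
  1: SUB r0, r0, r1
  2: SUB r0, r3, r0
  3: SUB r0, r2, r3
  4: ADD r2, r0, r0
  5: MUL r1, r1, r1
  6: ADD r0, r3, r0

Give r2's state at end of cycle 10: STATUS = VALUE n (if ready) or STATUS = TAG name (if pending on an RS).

cycle 1: issue ADD r1<-Add1 // r0:1,r1:Add1,r2:2,r3:2
cycle 2: issue SUB r0<-Add2 // r0:Add2,r1:Add1,r2:2,r3:2
cycle 3: CDB Add1=16; issue SUB r0<-Add1 // r0:Add1,r1:16,r2:2,r3:2
cycle 4: issue SUB r0<-Add3 // r0:Add3,r1:16,r2:2,r3:2
cycle 5: CDB Add2=-15; issue ADD r2<-Add2 // r0:Add3,r1:16,r2:Add2,r3:2
cycle 6: CDB Add3=0; issue MUL r1<-Mul1 // r0:0,r1:Mul1,r2:Add2,r3:2
cycle 7: CDB Add1=17; issue ADD r0<-Add1 // r0:Add1,r1:Mul1,r2:Add2,r3:2
cycle 8: CDB Add2=0 // r0:Add1,r1:Mul1,r2:0,r3:2
cycle 9: CDB Add1=2 // r0:2,r1:Mul1,r2:0,r3:2
cycle 10: - // r0:2,r1:Mul1,r2:0,r3:2

STATUS = VALUE 0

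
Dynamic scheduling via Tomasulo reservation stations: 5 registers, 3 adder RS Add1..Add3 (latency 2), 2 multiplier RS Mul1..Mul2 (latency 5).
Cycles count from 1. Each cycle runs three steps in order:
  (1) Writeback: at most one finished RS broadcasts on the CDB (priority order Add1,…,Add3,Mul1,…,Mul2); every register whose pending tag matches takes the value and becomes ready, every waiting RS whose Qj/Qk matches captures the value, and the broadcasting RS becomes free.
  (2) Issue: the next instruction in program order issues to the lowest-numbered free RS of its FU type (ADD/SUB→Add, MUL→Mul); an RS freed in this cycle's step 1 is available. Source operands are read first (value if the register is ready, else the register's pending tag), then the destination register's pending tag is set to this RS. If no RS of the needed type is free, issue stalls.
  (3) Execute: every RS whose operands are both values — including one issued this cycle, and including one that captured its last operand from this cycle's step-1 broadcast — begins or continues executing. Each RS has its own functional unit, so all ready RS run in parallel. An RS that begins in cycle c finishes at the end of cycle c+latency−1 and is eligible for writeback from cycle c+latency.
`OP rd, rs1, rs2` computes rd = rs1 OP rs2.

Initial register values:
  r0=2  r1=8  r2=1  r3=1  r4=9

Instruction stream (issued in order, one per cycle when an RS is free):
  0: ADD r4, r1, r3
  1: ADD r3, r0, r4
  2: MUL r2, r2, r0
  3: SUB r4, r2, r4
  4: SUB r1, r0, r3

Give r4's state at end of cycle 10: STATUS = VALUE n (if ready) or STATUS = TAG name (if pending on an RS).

  c1: issue ADD r4<-Add1  regs: r0:2,r1:8,r2:1,r3:1,r4:Add1
  c2: issue ADD r3<-Add2  regs: r0:2,r1:8,r2:1,r3:Add2,r4:Add1
  c3: CDB Add1=9; issue MUL r2<-Mul1  regs: r0:2,r1:8,r2:Mul1,r3:Add2,r4:9
  c4: issue SUB r4<-Add1  regs: r0:2,r1:8,r2:Mul1,r3:Add2,r4:Add1
  c5: CDB Add2=11; issue SUB r1<-Add2  regs: r0:2,r1:Add2,r2:Mul1,r3:11,r4:Add1
  c6: -  regs: r0:2,r1:Add2,r2:Mul1,r3:11,r4:Add1
  c7: CDB Add2=-9  regs: r0:2,r1:-9,r2:Mul1,r3:11,r4:Add1
  c8: CDB Mul1=2  regs: r0:2,r1:-9,r2:2,r3:11,r4:Add1
  c9: -  regs: r0:2,r1:-9,r2:2,r3:11,r4:Add1
  c10: CDB Add1=-7  regs: r0:2,r1:-9,r2:2,r3:11,r4:-7

STATUS = VALUE -7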